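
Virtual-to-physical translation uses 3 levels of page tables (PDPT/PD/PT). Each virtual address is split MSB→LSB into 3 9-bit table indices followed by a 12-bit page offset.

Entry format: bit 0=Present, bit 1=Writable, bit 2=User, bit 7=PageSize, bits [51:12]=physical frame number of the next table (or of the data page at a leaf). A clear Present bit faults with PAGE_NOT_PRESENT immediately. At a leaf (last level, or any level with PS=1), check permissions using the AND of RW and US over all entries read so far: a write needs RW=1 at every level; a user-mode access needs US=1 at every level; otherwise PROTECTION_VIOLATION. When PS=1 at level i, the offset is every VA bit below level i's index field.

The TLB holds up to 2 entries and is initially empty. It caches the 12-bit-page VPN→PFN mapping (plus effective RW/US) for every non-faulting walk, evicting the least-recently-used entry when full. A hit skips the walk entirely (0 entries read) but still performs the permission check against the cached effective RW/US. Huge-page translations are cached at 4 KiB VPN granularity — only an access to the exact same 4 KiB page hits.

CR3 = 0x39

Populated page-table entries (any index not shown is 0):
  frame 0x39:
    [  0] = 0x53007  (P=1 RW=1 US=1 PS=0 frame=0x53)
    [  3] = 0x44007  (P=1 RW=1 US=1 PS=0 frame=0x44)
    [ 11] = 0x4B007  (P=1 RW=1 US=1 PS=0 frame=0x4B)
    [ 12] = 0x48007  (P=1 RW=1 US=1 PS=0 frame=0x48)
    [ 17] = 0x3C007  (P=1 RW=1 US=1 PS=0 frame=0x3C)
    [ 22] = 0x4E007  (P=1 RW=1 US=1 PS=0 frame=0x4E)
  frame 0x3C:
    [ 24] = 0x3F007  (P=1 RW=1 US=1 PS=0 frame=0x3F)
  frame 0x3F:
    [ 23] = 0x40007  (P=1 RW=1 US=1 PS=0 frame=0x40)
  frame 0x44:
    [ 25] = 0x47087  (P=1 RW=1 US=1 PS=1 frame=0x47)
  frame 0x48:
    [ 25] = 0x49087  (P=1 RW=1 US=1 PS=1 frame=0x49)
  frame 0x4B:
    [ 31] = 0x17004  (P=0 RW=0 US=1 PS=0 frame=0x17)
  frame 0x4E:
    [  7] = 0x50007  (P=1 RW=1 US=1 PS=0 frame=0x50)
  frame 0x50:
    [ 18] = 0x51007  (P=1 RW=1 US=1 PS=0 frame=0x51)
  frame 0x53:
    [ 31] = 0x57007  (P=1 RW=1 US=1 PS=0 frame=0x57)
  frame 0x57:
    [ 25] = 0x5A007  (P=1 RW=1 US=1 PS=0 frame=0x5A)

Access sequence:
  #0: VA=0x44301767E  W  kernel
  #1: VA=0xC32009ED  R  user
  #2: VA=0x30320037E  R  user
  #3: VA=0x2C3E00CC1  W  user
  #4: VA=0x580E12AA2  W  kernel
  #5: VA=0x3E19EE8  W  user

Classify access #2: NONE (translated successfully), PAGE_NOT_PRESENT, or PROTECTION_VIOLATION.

Per-access translation:
#0 VA=0x44301767E (w,kernel):
  L0: frame=0x39 idx=17 entry=0x3C007 [P=1 RW=1 US=1 PS=0]
  L1: frame=0x3C idx=24 entry=0x3F007 [P=1 RW=1 US=1 PS=0]
  L2: frame=0x3F idx=23 entry=0x40007 [P=1 RW=1 US=1 PS=0]
  ✓ 0x4067E  — 3 lookups
#1 VA=0xC32009ED (r,user):
  L0: frame=0x39 idx=3 entry=0x44007 [P=1 RW=1 US=1 PS=0]
  L1: frame=0x44 idx=25 entry=0x47087 [P=1 RW=1 US=1 PS=1]
  ✓ 0x479ED (huge @L1)  — 2 lookups
#2 VA=0x30320037E (r,user):
  L0: frame=0x39 idx=12 entry=0x48007 [P=1 RW=1 US=1 PS=0]
  L1: frame=0x48 idx=25 entry=0x49087 [P=1 RW=1 US=1 PS=1]
  ✓ 0x4937E (huge @L1)  — 2 lookups
#3 VA=0x2C3E00CC1 (w,user):
  L0: frame=0x39 idx=11 entry=0x4B007 [P=1 RW=1 US=1 PS=0]
  L1: frame=0x4B idx=31 entry=0x17004 [P=0 RW=0 US=1 PS=0]
  ⇒ fault: PAGE_NOT_PRESENT  — 2 lookups
#4 VA=0x580E12AA2 (w,kernel):
  L0: frame=0x39 idx=22 entry=0x4E007 [P=1 RW=1 US=1 PS=0]
  L1: frame=0x4E idx=7 entry=0x50007 [P=1 RW=1 US=1 PS=0]
  L2: frame=0x50 idx=18 entry=0x51007 [P=1 RW=1 US=1 PS=0]
  ✓ 0x51AA2  — 3 lookups
#5 VA=0x3E19EE8 (w,user):
  L0: frame=0x39 idx=0 entry=0x53007 [P=1 RW=1 US=1 PS=0]
  L1: frame=0x53 idx=31 entry=0x57007 [P=1 RW=1 US=1 PS=0]
  L2: frame=0x57 idx=25 entry=0x5A007 [P=1 RW=1 US=1 PS=0]
  ✓ 0x5AEE8  — 3 lookups

Access #2 fault: NONE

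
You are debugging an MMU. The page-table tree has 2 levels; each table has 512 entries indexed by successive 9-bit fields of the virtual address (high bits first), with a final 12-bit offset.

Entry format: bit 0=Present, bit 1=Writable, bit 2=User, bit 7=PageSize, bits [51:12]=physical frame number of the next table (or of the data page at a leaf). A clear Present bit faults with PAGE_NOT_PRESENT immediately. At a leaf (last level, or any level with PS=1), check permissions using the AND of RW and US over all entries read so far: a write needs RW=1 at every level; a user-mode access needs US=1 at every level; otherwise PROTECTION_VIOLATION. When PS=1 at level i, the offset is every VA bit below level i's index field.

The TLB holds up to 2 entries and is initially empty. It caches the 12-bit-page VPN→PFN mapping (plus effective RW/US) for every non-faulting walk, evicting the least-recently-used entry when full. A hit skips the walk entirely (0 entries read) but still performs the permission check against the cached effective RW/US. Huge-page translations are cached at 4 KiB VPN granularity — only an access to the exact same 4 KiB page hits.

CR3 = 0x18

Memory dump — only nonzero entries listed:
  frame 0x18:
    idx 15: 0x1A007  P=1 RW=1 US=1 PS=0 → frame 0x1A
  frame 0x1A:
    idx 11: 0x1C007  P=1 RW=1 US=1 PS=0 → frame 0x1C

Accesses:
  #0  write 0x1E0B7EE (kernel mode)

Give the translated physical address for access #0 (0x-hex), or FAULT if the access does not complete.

Per-access translation:
#0 VA=0x1E0B7EE (w,kernel):
  L0: frame=0x18 idx=15 entry=0x1A007 [P=1 RW=1 US=1 PS=0]
  L1: frame=0x1A idx=11 entry=0x1C007 [P=1 RW=1 US=1 PS=0]
  → PA=0x1C7EE  (2 entries read)

Access #0 PA: 0x1C7EE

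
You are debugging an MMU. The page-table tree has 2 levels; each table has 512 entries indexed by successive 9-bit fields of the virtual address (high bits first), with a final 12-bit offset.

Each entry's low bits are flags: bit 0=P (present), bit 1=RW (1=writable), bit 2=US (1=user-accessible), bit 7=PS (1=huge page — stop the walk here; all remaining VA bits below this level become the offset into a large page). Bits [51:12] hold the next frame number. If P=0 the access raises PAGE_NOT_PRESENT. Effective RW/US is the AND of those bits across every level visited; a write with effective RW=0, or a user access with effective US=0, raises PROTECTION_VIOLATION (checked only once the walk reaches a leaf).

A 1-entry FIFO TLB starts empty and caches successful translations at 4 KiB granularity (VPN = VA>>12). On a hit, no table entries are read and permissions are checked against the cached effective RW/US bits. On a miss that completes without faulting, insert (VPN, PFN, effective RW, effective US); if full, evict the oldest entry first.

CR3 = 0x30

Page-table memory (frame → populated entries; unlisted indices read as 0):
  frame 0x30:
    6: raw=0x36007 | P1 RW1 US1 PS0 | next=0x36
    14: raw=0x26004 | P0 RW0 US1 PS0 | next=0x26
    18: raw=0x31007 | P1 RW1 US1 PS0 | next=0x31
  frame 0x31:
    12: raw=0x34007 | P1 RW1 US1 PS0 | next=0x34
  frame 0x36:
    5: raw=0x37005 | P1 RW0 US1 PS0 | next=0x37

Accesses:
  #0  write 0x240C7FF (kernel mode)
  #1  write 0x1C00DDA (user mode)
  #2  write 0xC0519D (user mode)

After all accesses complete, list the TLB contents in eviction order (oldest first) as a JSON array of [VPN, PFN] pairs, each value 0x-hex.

Per-access translation:
#0 VA=0x240C7FF (w,kernel):
  L0 @0x30[18] → 0x31007  P=1,RW=1,US=1,PS=0
  L1 @0x31[12] → 0x34007  P=1,RW=1,US=1,PS=0
  → PA=0x347FF  (2 entries read)
#1 VA=0x1C00DDA (w,user):
  L0 @0x30[14] → 0x26004  P=0,RW=0,US=1,PS=0
  ⇒ fault: PAGE_NOT_PRESENT  — 1 lookups
#2 VA=0xC0519D (w,user):
  L0 @0x30[6] → 0x36007  P=1,RW=1,US=1,PS=0
  L1 @0x36[5] → 0x37005  P=1,RW=0,US=1,PS=0
  ⇒ fault: PROTECTION_VIOLATION  — 2 lookups

TLB: [["0x240C", "0x34"]]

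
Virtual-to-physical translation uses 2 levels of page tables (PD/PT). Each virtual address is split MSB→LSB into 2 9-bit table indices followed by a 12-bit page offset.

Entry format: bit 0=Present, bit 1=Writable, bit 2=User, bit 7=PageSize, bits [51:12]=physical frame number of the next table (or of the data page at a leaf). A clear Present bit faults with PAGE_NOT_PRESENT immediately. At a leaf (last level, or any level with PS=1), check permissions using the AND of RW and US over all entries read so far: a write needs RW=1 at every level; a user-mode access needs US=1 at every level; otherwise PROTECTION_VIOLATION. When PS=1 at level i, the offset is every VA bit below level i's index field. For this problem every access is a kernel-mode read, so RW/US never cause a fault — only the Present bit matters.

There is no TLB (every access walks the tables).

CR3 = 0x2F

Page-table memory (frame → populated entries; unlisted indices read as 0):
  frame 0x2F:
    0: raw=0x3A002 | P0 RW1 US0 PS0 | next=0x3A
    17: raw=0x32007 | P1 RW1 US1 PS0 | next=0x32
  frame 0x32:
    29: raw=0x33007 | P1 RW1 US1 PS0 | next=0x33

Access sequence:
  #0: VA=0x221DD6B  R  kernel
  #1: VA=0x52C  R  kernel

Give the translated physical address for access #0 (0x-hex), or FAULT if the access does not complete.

Trace:
#0 VA=0x221DD6B (r,kernel):
  lvl0: tbl 0x2F, slot 17 ⇒ 0x32007 (P1/RW1/US1/PS0)
  lvl1: tbl 0x32, slot 29 ⇒ 0x33007 (P1/RW1/US1/PS0)
  ✓ 0x33D6B  — 2 lookups
#1 VA=0x52C (r,kernel):
  lvl0: tbl 0x2F, slot 0 ⇒ 0x3A002 (P0/RW1/US0/PS0)
  ⇒ fault: PAGE_NOT_PRESENT  — 1 lookups

Access #0 PA: 0x33D6B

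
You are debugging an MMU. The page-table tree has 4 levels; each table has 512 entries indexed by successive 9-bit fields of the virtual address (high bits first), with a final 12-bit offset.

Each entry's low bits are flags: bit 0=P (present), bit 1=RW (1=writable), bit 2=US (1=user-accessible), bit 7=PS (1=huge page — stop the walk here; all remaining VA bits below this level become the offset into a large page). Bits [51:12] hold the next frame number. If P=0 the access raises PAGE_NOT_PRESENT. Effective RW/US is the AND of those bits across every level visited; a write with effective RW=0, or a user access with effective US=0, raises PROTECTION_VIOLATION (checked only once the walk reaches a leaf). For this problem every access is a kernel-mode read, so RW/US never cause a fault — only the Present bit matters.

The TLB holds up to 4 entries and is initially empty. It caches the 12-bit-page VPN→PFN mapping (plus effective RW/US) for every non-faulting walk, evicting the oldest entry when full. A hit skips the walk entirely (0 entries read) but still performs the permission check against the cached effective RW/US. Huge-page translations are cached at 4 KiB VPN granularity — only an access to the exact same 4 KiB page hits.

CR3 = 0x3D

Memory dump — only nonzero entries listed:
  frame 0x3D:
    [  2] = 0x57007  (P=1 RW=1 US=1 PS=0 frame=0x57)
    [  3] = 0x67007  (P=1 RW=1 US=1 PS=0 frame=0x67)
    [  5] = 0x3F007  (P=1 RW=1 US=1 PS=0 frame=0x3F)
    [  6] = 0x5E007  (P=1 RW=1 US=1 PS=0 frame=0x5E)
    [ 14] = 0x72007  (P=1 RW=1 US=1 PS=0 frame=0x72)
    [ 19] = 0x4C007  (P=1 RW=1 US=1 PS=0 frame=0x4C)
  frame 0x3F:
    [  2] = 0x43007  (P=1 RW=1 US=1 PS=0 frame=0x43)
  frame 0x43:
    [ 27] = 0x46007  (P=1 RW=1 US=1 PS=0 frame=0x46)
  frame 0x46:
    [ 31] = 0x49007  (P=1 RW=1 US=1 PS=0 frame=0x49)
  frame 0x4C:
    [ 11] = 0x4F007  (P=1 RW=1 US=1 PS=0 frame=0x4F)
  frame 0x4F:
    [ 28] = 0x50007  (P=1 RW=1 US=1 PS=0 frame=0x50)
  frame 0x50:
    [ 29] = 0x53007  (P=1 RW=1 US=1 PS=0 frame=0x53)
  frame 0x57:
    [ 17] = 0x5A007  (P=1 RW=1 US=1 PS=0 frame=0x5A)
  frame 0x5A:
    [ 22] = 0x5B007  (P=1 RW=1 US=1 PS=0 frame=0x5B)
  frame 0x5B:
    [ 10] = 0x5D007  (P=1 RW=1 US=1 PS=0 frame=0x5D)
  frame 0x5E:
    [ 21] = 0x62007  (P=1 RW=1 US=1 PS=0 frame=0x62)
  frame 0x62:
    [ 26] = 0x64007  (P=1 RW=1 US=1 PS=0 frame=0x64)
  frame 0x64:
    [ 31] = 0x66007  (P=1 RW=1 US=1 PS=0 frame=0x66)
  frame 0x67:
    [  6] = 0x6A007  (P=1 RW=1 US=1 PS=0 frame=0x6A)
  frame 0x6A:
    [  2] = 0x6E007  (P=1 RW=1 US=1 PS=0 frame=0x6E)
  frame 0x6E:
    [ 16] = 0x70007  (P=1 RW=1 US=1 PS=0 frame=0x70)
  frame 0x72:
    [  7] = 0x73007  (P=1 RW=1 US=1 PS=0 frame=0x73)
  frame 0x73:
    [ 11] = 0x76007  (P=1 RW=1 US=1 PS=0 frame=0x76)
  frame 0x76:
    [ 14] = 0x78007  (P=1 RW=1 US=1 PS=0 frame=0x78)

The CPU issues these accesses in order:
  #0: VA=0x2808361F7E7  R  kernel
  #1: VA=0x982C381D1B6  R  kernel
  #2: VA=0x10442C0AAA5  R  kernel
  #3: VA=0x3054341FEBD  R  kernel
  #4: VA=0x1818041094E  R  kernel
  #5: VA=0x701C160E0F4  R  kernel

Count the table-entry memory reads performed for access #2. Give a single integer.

Trace:
#0 VA=0x2808361F7E7 (r,kernel):
  lvl0: tbl 0x3D, slot 5 ⇒ 0x3F007 (P1/RW1/US1/PS0)
  lvl1: tbl 0x3F, slot 2 ⇒ 0x43007 (P1/RW1/US1/PS0)
  lvl2: tbl 0x43, slot 27 ⇒ 0x46007 (P1/RW1/US1/PS0)
  lvl3: tbl 0x46, slot 31 ⇒ 0x49007 (P1/RW1/US1/PS0)
  ✓ 0x497E7  — 4 lookups
#1 VA=0x982C381D1B6 (r,kernel):
  lvl0: tbl 0x3D, slot 19 ⇒ 0x4C007 (P1/RW1/US1/PS0)
  lvl1: tbl 0x4C, slot 11 ⇒ 0x4F007 (P1/RW1/US1/PS0)
  lvl2: tbl 0x4F, slot 28 ⇒ 0x50007 (P1/RW1/US1/PS0)
  lvl3: tbl 0x50, slot 29 ⇒ 0x53007 (P1/RW1/US1/PS0)
  ✓ 0x531B6  — 4 lookups
#2 VA=0x10442C0AAA5 (r,kernel):
  lvl0: tbl 0x3D, slot 2 ⇒ 0x57007 (P1/RW1/US1/PS0)
  lvl1: tbl 0x57, slot 17 ⇒ 0x5A007 (P1/RW1/US1/PS0)
  lvl2: tbl 0x5A, slot 22 ⇒ 0x5B007 (P1/RW1/US1/PS0)
  lvl3: tbl 0x5B, slot 10 ⇒ 0x5D007 (P1/RW1/US1/PS0)
  ✓ 0x5DAA5  — 4 lookups
#3 VA=0x3054341FEBD (r,kernel):
  lvl0: tbl 0x3D, slot 6 ⇒ 0x5E007 (P1/RW1/US1/PS0)
  lvl1: tbl 0x5E, slot 21 ⇒ 0x62007 (P1/RW1/US1/PS0)
  lvl2: tbl 0x62, slot 26 ⇒ 0x64007 (P1/RW1/US1/PS0)
  lvl3: tbl 0x64, slot 31 ⇒ 0x66007 (P1/RW1/US1/PS0)
  ✓ 0x66EBD  — 4 lookups
#4 VA=0x1818041094E (r,kernel):
  lvl0: tbl 0x3D, slot 3 ⇒ 0x67007 (P1/RW1/US1/PS0)
  lvl1: tbl 0x67, slot 6 ⇒ 0x6A007 (P1/RW1/US1/PS0)
  lvl2: tbl 0x6A, slot 2 ⇒ 0x6E007 (P1/RW1/US1/PS0)
  lvl3: tbl 0x6E, slot 16 ⇒ 0x70007 (P1/RW1/US1/PS0)
  ✓ 0x7094E  — 4 lookups
#5 VA=0x701C160E0F4 (r,kernel):
  lvl0: tbl 0x3D, slot 14 ⇒ 0x72007 (P1/RW1/US1/PS0)
  lvl1: tbl 0x72, slot 7 ⇒ 0x73007 (P1/RW1/US1/PS0)
  lvl2: tbl 0x73, slot 11 ⇒ 0x76007 (P1/RW1/US1/PS0)
  lvl3: tbl 0x76, slot 14 ⇒ 0x78007 (P1/RW1/US1/PS0)
  ✓ 0x780F4  — 4 lookups

Entries read for #2: 4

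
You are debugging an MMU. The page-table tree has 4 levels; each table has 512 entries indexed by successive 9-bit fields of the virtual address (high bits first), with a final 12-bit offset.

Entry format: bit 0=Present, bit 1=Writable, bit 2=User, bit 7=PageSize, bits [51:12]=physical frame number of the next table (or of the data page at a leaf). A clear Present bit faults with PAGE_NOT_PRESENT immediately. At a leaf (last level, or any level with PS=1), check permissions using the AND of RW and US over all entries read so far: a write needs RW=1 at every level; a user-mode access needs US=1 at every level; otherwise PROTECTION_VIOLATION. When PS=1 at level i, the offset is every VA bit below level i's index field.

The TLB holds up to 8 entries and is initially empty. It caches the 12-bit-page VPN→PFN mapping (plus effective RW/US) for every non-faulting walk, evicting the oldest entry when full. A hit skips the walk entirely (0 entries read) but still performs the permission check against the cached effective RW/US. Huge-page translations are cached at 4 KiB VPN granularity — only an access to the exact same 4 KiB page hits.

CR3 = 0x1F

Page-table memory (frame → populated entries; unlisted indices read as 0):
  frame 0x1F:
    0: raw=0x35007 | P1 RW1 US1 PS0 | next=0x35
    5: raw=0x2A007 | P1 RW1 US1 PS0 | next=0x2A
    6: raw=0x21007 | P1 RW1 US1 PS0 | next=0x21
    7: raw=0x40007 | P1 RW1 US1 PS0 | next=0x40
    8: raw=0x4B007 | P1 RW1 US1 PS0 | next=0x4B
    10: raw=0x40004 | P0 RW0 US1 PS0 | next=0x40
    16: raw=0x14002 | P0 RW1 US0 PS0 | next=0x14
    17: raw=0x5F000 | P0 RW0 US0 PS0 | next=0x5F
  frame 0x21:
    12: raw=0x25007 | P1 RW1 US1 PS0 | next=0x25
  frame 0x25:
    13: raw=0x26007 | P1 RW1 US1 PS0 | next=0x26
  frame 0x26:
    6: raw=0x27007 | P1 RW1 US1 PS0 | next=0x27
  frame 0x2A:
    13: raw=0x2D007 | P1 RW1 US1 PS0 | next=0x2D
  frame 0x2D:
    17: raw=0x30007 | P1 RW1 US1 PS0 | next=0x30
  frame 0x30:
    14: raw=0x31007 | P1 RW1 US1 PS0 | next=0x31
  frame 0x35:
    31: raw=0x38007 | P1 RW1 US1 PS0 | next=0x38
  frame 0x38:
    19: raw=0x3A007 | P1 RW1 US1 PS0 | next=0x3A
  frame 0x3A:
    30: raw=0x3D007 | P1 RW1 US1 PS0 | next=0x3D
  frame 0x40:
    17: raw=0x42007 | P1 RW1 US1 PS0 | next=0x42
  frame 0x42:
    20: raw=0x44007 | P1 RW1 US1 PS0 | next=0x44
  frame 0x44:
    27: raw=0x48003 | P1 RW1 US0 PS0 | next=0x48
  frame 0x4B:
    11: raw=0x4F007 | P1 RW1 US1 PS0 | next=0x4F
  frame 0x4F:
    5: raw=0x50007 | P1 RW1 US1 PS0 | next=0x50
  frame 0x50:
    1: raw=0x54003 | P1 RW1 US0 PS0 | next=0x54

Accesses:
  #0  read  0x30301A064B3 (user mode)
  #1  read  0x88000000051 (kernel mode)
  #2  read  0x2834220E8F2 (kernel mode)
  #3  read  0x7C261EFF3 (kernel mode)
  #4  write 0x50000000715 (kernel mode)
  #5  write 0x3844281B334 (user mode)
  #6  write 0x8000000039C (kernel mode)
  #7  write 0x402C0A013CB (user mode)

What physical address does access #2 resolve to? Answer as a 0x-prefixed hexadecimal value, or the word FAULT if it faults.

Trace:
#0 VA=0x30301A064B3 (r,user):
  lvl0: tbl 0x1F, slot 6 ⇒ 0x21007 (P1/RW1/US1/PS0)
  lvl1: tbl 0x21, slot 12 ⇒ 0x25007 (P1/RW1/US1/PS0)
  lvl2: tbl 0x25, slot 13 ⇒ 0x26007 (P1/RW1/US1/PS0)
  lvl3: tbl 0x26, slot 6 ⇒ 0x27007 (P1/RW1/US1/PS0)
  → PA=0x274B3  (4 entries read)
#1 VA=0x88000000051 (r,kernel):
  lvl0: tbl 0x1F, slot 17 ⇒ 0x5F000 (P0/RW0/US0/PS0)
  ⇒ fault: PAGE_NOT_PRESENT  — 1 lookups
#2 VA=0x2834220E8F2 (r,kernel):
  lvl0: tbl 0x1F, slot 5 ⇒ 0x2A007 (P1/RW1/US1/PS0)
  lvl1: tbl 0x2A, slot 13 ⇒ 0x2D007 (P1/RW1/US1/PS0)
  lvl2: tbl 0x2D, slot 17 ⇒ 0x30007 (P1/RW1/US1/PS0)
  lvl3: tbl 0x30, slot 14 ⇒ 0x31007 (P1/RW1/US1/PS0)
  → PA=0x318F2  (4 entries read)
#3 VA=0x7C261EFF3 (r,kernel):
  lvl0: tbl 0x1F, slot 0 ⇒ 0x35007 (P1/RW1/US1/PS0)
  lvl1: tbl 0x35, slot 31 ⇒ 0x38007 (P1/RW1/US1/PS0)
  lvl2: tbl 0x38, slot 19 ⇒ 0x3A007 (P1/RW1/US1/PS0)
  lvl3: tbl 0x3A, slot 30 ⇒ 0x3D007 (P1/RW1/US1/PS0)
  → PA=0x3DFF3  (4 entries read)
#4 VA=0x50000000715 (w,kernel):
  lvl0: tbl 0x1F, slot 10 ⇒ 0x40004 (P0/RW0/US1/PS0)
  ⇒ fault: PAGE_NOT_PRESENT  — 1 lookups
#5 VA=0x3844281B334 (w,user):
  lvl0: tbl 0x1F, slot 7 ⇒ 0x40007 (P1/RW1/US1/PS0)
  lvl1: tbl 0x40, slot 17 ⇒ 0x42007 (P1/RW1/US1/PS0)
  lvl2: tbl 0x42, slot 20 ⇒ 0x44007 (P1/RW1/US1/PS0)
  lvl3: tbl 0x44, slot 27 ⇒ 0x48003 (P1/RW1/US0/PS0)
  ⇒ fault: PROTECTION_VIOLATION  — 4 lookups
#6 VA=0x8000000039C (w,kernel):
  lvl0: tbl 0x1F, slot 16 ⇒ 0x14002 (P0/RW1/US0/PS0)
  ⇒ fault: PAGE_NOT_PRESENT  — 1 lookups
#7 VA=0x402C0A013CB (w,user):
  lvl0: tbl 0x1F, slot 8 ⇒ 0x4B007 (P1/RW1/US1/PS0)
  lvl1: tbl 0x4B, slot 11 ⇒ 0x4F007 (P1/RW1/US1/PS0)
  lvl2: tbl 0x4F, slot 5 ⇒ 0x50007 (P1/RW1/US1/PS0)
  lvl3: tbl 0x50, slot 1 ⇒ 0x54003 (P1/RW1/US0/PS0)
  ⇒ fault: PROTECTION_VIOLATION  — 4 lookups

Access #2 PA: 0x318F2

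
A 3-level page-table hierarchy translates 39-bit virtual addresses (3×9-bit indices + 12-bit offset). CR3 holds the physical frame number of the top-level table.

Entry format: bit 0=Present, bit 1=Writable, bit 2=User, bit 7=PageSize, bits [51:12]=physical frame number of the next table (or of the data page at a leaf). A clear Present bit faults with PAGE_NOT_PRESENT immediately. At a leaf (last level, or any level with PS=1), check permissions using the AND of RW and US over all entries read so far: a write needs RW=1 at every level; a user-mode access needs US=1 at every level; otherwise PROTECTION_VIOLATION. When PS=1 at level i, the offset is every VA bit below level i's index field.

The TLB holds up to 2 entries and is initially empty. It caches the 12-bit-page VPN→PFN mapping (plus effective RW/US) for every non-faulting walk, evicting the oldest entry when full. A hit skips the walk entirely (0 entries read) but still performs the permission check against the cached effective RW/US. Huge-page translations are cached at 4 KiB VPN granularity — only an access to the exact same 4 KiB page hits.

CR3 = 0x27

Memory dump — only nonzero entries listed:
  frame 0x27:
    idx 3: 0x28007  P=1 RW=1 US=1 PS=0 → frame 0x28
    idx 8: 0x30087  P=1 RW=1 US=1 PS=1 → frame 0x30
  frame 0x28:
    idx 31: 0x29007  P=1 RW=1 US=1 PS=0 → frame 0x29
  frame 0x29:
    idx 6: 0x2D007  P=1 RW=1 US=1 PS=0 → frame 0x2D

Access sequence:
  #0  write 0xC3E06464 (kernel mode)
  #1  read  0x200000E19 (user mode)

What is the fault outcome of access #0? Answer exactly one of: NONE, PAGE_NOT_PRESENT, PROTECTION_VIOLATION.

Walk each access:
#0 VA=0xC3E06464 (w,kernel):
  [0] read 0x27 idx=3: raw=0x28007 flags P=1 W=1 U=1 S=0
  [1] read 0x28 idx=31: raw=0x29007 flags P=1 W=1 U=1 S=0
  [2] read 0x29 idx=6: raw=0x2D007 flags P=1 W=1 U=1 S=0
  ⇒ phys 0x2D464  [3 reads]
#1 VA=0x200000E19 (r,user):
  [0] read 0x27 idx=8: raw=0x30087 flags P=1 W=1 U=1 S=1
  ⇒ phys 0x30E19 (huge @L0)  [1 reads]

Access #0 fault: NONE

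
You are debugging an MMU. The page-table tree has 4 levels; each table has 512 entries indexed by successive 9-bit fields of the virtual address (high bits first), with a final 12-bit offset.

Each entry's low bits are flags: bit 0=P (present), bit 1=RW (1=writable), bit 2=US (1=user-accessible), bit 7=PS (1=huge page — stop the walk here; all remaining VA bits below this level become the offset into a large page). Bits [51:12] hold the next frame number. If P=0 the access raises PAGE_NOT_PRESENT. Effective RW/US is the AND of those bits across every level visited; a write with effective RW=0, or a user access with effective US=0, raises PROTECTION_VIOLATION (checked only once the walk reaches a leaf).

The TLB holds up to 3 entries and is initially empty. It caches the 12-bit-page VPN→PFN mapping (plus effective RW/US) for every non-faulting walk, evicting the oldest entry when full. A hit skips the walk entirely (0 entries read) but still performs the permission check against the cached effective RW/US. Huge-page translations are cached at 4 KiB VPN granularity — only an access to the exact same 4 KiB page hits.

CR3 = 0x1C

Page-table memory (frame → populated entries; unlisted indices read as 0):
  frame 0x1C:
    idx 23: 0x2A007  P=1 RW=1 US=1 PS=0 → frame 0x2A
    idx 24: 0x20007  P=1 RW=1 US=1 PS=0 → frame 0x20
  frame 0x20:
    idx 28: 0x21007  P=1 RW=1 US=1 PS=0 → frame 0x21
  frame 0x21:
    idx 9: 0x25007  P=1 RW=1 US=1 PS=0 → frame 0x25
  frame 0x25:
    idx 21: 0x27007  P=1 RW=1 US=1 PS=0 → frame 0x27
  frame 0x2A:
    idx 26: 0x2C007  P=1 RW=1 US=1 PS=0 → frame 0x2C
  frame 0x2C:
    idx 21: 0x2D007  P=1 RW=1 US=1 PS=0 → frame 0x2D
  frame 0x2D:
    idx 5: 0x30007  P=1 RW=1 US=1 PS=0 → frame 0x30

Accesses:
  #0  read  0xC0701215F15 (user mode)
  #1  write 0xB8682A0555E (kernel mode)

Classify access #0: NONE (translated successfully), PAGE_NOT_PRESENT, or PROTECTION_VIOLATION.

Per-access translation:
#0 VA=0xC0701215F15 (r,user):
  L0 @0x1C[24] → 0x20007  P=1,RW=1,US=1,PS=0
  L1 @0x20[28] → 0x21007  P=1,RW=1,US=1,PS=0
  L2 @0x21[9] → 0x25007  P=1,RW=1,US=1,PS=0
  L3 @0x25[21] → 0x27007  P=1,RW=1,US=1,PS=0
  ⇒ phys 0x27F15  [4 reads]
#1 VA=0xB8682A0555E (w,kernel):
  L0 @0x1C[23] → 0x2A007  P=1,RW=1,US=1,PS=0
  L1 @0x2A[26] → 0x2C007  P=1,RW=1,US=1,PS=0
  L2 @0x2C[21] → 0x2D007  P=1,RW=1,US=1,PS=0
  L3 @0x2D[5] → 0x30007  P=1,RW=1,US=1,PS=0
  ⇒ phys 0x3055E  [4 reads]

Access #0 fault: NONE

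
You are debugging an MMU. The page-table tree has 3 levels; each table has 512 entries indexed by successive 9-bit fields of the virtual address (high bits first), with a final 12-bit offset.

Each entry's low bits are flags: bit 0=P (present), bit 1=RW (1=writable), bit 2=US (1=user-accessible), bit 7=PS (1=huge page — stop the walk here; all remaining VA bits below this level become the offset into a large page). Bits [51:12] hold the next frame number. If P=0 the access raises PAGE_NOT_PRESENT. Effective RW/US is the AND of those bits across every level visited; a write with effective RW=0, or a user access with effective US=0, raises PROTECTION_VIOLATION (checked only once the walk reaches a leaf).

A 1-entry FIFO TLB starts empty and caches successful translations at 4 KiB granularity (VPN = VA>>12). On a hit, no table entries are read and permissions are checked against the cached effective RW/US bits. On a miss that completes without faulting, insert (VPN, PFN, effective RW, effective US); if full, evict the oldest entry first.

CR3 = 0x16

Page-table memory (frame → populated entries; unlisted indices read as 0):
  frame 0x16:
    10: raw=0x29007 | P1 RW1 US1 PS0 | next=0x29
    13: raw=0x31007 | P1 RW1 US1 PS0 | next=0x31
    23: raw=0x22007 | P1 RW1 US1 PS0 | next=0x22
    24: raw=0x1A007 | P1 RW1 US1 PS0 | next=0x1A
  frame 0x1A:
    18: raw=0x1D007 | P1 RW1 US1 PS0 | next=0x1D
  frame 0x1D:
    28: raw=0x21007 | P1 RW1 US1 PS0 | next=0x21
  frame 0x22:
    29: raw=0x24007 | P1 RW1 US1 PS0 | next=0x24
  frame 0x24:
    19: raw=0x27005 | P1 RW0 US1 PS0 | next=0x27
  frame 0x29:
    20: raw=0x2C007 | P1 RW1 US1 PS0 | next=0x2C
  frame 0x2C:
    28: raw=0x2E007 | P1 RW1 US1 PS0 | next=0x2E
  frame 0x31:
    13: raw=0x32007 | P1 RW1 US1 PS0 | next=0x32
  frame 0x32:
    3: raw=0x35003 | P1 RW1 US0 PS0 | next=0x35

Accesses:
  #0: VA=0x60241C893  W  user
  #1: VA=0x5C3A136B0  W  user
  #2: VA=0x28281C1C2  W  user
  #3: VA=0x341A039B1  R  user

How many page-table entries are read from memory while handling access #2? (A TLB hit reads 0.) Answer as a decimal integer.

Trace:
#0 VA=0x60241C893 (w,user):
  L0: frame=0x16 idx=24 entry=0x1A007 [P=1 RW=1 US=1 PS=0]
  L1: frame=0x1A idx=18 entry=0x1D007 [P=1 RW=1 US=1 PS=0]
  L2: frame=0x1D idx=28 entry=0x21007 [P=1 RW=1 US=1 PS=0]
  → PA=0x21893  (3 entries read)
#1 VA=0x5C3A136B0 (w,user):
  L0: frame=0x16 idx=23 entry=0x22007 [P=1 RW=1 US=1 PS=0]
  L1: frame=0x22 idx=29 entry=0x24007 [P=1 RW=1 US=1 PS=0]
  L2: frame=0x24 idx=19 entry=0x27005 [P=1 RW=0 US=1 PS=0]
  ✗ PROTECTION_VIOLATION  [3 reads]
#2 VA=0x28281C1C2 (w,user):
  L0: frame=0x16 idx=10 entry=0x29007 [P=1 RW=1 US=1 PS=0]
  L1: frame=0x29 idx=20 entry=0x2C007 [P=1 RW=1 US=1 PS=0]
  L2: frame=0x2C idx=28 entry=0x2E007 [P=1 RW=1 US=1 PS=0]
  → PA=0x2E1C2  (3 entries read)
#3 VA=0x341A039B1 (r,user):
  L0: frame=0x16 idx=13 entry=0x31007 [P=1 RW=1 US=1 PS=0]
  L1: frame=0x31 idx=13 entry=0x32007 [P=1 RW=1 US=1 PS=0]
  L2: frame=0x32 idx=3 entry=0x35003 [P=1 RW=1 US=0 PS=0]
  ✗ PROTECTION_VIOLATION  [3 reads]

Entries read for #2: 3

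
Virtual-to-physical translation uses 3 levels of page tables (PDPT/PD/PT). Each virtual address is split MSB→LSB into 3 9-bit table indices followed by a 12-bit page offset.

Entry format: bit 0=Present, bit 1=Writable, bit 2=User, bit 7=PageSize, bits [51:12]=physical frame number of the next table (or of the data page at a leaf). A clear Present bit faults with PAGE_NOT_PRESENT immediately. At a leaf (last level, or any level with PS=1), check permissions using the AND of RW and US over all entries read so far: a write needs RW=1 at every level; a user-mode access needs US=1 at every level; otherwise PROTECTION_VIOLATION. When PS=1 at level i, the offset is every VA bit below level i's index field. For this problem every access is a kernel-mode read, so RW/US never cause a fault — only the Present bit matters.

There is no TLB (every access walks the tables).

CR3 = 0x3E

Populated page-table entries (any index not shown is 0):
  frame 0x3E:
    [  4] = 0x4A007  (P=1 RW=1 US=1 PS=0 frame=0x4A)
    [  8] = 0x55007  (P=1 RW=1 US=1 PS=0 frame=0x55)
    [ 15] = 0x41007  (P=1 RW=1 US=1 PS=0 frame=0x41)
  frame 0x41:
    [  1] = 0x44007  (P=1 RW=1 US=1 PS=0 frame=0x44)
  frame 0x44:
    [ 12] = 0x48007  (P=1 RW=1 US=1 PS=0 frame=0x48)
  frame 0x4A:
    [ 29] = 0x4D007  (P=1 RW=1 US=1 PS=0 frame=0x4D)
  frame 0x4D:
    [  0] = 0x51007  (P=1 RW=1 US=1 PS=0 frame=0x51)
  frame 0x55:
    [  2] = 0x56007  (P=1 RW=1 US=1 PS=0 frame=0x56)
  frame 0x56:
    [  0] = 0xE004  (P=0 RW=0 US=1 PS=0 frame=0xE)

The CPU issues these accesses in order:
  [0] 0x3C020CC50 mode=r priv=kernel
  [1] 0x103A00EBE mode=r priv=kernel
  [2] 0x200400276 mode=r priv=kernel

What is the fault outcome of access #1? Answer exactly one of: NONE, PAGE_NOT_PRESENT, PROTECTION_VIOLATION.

Per-access translation:
#0 VA=0x3C020CC50 (r,kernel):
  L0: frame=0x3E idx=15 entry=0x41007 [P=1 RW=1 US=1 PS=0]
  L1: frame=0x41 idx=1 entry=0x44007 [P=1 RW=1 US=1 PS=0]
  L2: frame=0x44 idx=12 entry=0x48007 [P=1 RW=1 US=1 PS=0]
  ✓ 0x48C50  — 3 lookups
#1 VA=0x103A00EBE (r,kernel):
  L0: frame=0x3E idx=4 entry=0x4A007 [P=1 RW=1 US=1 PS=0]
  L1: frame=0x4A idx=29 entry=0x4D007 [P=1 RW=1 US=1 PS=0]
  L2: frame=0x4D idx=0 entry=0x51007 [P=1 RW=1 US=1 PS=0]
  ✓ 0x51EBE  — 3 lookups
#2 VA=0x200400276 (r,kernel):
  L0: frame=0x3E idx=8 entry=0x55007 [P=1 RW=1 US=1 PS=0]
  L1: frame=0x55 idx=2 entry=0x56007 [P=1 RW=1 US=1 PS=0]
  L2: frame=0x56 idx=0 entry=0xE004 [P=0 RW=0 US=1 PS=0]
  ⇒ fault: PAGE_NOT_PRESENT  — 3 lookups

Access #1 fault: NONE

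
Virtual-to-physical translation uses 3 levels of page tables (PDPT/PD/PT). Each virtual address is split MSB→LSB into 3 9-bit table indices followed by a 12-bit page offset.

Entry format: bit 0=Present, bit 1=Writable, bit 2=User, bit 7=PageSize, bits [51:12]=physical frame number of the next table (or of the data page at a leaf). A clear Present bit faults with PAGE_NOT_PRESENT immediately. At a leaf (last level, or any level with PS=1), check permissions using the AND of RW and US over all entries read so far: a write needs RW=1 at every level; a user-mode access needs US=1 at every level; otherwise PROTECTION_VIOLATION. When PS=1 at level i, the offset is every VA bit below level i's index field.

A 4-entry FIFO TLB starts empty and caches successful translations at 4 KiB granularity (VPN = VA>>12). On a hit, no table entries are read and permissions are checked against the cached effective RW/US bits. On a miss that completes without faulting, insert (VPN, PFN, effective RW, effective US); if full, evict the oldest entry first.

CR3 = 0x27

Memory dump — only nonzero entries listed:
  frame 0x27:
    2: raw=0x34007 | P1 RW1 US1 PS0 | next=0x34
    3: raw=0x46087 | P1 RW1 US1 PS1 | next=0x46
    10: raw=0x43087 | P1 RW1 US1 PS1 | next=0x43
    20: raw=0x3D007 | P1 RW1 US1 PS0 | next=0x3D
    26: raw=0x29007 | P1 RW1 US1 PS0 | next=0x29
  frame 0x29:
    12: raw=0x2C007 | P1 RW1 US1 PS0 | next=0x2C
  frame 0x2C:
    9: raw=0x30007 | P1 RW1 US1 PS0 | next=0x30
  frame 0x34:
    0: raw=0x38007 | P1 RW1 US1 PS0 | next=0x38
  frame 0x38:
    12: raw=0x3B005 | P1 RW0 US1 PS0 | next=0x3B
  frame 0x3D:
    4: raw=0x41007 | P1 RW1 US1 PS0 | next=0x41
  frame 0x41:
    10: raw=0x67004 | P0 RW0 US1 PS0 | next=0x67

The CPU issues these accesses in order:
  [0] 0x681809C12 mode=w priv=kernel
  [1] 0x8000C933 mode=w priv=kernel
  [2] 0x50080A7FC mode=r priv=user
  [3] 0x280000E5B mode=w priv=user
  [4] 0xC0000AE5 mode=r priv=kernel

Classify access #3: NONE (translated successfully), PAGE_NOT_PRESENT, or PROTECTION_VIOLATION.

Walk each access:
#0 VA=0x681809C12 (w,kernel):
  L0: frame=0x27 idx=26 entry=0x29007 [P=1 RW=1 US=1 PS=0]
  L1: frame=0x29 idx=12 entry=0x2C007 [P=1 RW=1 US=1 PS=0]
  L2: frame=0x2C idx=9 entry=0x30007 [P=1 RW=1 US=1 PS=0]
  ✓ 0x30C12  — 3 lookups
#1 VA=0x8000C933 (w,kernel):
  L0: frame=0x27 idx=2 entry=0x34007 [P=1 RW=1 US=1 PS=0]
  L1: frame=0x34 idx=0 entry=0x38007 [P=1 RW=1 US=1 PS=0]
  L2: frame=0x38 idx=12 entry=0x3B005 [P=1 RW=0 US=1 PS=0]
  ✗ PROTECTION_VIOLATION  [3 reads]
#2 VA=0x50080A7FC (r,user):
  L0: frame=0x27 idx=20 entry=0x3D007 [P=1 RW=1 US=1 PS=0]
  L1: frame=0x3D idx=4 entry=0x41007 [P=1 RW=1 US=1 PS=0]
  L2: frame=0x41 idx=10 entry=0x67004 [P=0 RW=0 US=1 PS=0]
  ✗ PAGE_NOT_PRESENT  [3 reads]
#3 VA=0x280000E5B (w,user):
  L0: frame=0x27 idx=10 entry=0x43087 [P=1 RW=1 US=1 PS=1]
  ✓ 0x43E5B (huge @L0)  — 1 lookups
#4 VA=0xC0000AE5 (r,kernel):
  L0: frame=0x27 idx=3 entry=0x46087 [P=1 RW=1 US=1 PS=1]
  ✓ 0x46AE5 (huge @L0)  — 1 lookups

Access #3 fault: NONE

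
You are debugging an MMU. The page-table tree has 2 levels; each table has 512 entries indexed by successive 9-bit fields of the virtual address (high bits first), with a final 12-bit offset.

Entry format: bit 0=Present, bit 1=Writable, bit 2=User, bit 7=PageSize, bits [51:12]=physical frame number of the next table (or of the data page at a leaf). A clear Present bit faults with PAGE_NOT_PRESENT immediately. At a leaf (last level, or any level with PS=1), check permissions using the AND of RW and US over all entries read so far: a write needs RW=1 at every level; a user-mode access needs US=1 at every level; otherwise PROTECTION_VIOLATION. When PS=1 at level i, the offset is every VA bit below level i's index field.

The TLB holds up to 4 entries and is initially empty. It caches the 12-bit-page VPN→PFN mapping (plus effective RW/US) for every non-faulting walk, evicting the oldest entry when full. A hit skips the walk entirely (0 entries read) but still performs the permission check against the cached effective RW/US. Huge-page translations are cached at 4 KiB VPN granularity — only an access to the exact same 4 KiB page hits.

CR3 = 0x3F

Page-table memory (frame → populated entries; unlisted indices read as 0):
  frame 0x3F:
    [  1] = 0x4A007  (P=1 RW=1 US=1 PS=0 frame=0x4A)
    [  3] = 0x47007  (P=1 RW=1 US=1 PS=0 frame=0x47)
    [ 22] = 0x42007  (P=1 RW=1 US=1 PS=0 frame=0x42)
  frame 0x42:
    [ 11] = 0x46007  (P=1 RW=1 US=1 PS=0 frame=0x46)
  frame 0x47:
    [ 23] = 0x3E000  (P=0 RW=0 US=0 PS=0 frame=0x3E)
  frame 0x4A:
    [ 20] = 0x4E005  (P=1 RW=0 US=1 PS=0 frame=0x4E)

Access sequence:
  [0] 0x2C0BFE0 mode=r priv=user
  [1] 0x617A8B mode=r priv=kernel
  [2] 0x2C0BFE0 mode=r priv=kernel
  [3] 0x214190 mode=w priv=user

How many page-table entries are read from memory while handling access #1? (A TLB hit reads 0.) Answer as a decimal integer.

Trace:
#0 VA=0x2C0BFE0 (r,user):
  L0 @0x3F[22] → 0x42007  P=1,RW=1,US=1,PS=0
  L1 @0x42[11] → 0x46007  P=1,RW=1,US=1,PS=0
  ⇒ phys 0x46FE0  [2 reads]
#1 VA=0x617A8B (r,kernel):
  L0 @0x3F[3] → 0x47007  P=1,RW=1,US=1,PS=0
  L1 @0x47[23] → 0x3E000  P=0,RW=0,US=0,PS=0
  ✗ PAGE_NOT_PRESENT  [2 reads]
#2 VA=0x2C0BFE0 (r,kernel):
  TLB hit vpn=0x2C0B → PA=0x46FE0
#3 VA=0x214190 (w,user):
  L0 @0x3F[1] → 0x4A007  P=1,RW=1,US=1,PS=0
  L1 @0x4A[20] → 0x4E005  P=1,RW=0,US=1,PS=0
  ✗ PROTECTION_VIOLATION  [2 reads]

Entries read for #1: 2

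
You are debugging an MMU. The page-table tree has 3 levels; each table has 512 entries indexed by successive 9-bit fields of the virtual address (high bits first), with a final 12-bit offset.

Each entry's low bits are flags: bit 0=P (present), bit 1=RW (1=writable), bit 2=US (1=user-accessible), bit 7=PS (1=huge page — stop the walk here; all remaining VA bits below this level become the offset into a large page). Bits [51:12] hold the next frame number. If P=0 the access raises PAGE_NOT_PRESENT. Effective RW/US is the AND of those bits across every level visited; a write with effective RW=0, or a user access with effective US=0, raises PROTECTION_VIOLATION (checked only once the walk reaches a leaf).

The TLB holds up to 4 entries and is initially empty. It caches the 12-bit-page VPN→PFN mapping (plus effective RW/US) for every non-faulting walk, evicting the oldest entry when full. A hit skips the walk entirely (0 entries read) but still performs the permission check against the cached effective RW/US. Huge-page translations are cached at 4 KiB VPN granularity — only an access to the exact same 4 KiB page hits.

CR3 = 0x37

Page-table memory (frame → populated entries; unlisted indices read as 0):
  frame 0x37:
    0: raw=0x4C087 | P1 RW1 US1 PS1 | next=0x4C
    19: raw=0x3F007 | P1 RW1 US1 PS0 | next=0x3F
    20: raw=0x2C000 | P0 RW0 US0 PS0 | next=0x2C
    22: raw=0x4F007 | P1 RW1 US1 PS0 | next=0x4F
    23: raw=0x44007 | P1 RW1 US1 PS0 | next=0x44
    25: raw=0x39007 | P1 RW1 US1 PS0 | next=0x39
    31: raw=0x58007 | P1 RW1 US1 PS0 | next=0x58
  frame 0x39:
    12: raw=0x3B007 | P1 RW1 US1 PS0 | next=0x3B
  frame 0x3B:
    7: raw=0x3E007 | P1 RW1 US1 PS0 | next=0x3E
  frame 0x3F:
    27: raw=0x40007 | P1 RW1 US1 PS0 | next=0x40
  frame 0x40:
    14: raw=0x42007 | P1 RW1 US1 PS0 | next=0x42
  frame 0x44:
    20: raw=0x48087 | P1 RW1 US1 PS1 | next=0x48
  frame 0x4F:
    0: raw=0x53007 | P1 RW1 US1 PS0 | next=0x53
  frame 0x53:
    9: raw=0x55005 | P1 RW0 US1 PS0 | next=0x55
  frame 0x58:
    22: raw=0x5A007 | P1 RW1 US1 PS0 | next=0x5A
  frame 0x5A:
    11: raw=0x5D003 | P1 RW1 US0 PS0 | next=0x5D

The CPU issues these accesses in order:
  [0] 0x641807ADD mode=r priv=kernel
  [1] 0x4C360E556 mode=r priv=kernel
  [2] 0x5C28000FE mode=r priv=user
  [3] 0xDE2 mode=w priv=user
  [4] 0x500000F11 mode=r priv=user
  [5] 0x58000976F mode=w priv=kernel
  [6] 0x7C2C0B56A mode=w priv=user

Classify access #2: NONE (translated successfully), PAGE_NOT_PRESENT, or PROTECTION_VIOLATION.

Walk each access:
#0 VA=0x641807ADD (r,kernel):
  L0 @0x37[25] → 0x39007  P=1,RW=1,US=1,PS=0
  L1 @0x39[12] → 0x3B007  P=1,RW=1,US=1,PS=0
  L2 @0x3B[7] → 0x3E007  P=1,RW=1,US=1,PS=0
  → PA=0x3EADD  (3 entries read)
#1 VA=0x4C360E556 (r,kernel):
  L0 @0x37[19] → 0x3F007  P=1,RW=1,US=1,PS=0
  L1 @0x3F[27] → 0x40007  P=1,RW=1,US=1,PS=0
  L2 @0x40[14] → 0x42007  P=1,RW=1,US=1,PS=0
  → PA=0x42556  (3 entries read)
#2 VA=0x5C28000FE (r,user):
  L0 @0x37[23] → 0x44007  P=1,RW=1,US=1,PS=0
  L1 @0x44[20] → 0x48087  P=1,RW=1,US=1,PS=1
  → PA=0x480FE (huge @L1)  (2 entries read)
#3 VA=0xDE2 (w,user):
  L0 @0x37[0] → 0x4C087  P=1,RW=1,US=1,PS=1
  → PA=0x4CDE2 (huge @L0)  (1 entries read)
#4 VA=0x500000F11 (r,user):
  L0 @0x37[20] → 0x2C000  P=0,RW=0,US=0,PS=0
  ⇒ fault: PAGE_NOT_PRESENT  — 1 lookups
#5 VA=0x58000976F (w,kernel):
  L0 @0x37[22] → 0x4F007  P=1,RW=1,US=1,PS=0
  L1 @0x4F[0] → 0x53007  P=1,RW=1,US=1,PS=0
  L2 @0x53[9] → 0x55005  P=1,RW=0,US=1,PS=0
  ⇒ fault: PROTECTION_VIOLATION  — 3 lookups
#6 VA=0x7C2C0B56A (w,user):
  L0 @0x37[31] → 0x58007  P=1,RW=1,US=1,PS=0
  L1 @0x58[22] → 0x5A007  P=1,RW=1,US=1,PS=0
  L2 @0x5A[11] → 0x5D003  P=1,RW=1,US=0,PS=0
  ⇒ fault: PROTECTION_VIOLATION  — 3 lookups

Access #2 fault: NONE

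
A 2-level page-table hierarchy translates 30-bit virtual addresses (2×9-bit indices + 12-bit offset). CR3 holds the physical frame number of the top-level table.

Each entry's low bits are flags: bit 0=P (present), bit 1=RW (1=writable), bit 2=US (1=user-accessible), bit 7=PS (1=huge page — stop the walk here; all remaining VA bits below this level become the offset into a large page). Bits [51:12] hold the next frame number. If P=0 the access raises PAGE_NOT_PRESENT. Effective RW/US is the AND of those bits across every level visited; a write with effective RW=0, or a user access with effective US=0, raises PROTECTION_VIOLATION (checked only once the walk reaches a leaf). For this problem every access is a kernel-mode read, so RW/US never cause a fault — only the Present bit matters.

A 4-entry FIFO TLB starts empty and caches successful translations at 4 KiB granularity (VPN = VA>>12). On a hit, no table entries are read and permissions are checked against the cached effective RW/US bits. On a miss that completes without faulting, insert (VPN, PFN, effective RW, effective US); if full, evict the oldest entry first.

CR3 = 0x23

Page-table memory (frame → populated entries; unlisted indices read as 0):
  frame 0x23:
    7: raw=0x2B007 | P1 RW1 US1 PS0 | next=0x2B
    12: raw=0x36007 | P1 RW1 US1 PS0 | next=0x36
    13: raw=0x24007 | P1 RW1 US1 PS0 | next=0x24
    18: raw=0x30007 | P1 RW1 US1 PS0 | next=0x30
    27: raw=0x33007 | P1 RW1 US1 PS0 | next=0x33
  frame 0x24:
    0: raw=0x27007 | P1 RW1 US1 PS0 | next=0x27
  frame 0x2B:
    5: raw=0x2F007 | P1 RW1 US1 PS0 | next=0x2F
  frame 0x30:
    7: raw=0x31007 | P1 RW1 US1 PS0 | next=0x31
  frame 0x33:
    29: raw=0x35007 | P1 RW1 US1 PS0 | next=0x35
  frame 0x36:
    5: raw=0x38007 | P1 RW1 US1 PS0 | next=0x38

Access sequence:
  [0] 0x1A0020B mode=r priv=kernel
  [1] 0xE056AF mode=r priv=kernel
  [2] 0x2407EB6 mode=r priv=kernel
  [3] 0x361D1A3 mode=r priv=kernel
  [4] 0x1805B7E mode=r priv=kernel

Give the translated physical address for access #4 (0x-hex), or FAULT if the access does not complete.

Per-access translation:
#0 VA=0x1A0020B (r,kernel):
  [0] read 0x23 idx=13: raw=0x24007 flags P=1 W=1 U=1 S=0
  [1] read 0x24 idx=0: raw=0x27007 flags P=1 W=1 U=1 S=0
  ⇒ phys 0x2720B  [2 reads]
#1 VA=0xE056AF (r,kernel):
  [0] read 0x23 idx=7: raw=0x2B007 flags P=1 W=1 U=1 S=0
  [1] read 0x2B idx=5: raw=0x2F007 flags P=1 W=1 U=1 S=0
  ⇒ phys 0x2F6AF  [2 reads]
#2 VA=0x2407EB6 (r,kernel):
  [0] read 0x23 idx=18: raw=0x30007 flags P=1 W=1 U=1 S=0
  [1] read 0x30 idx=7: raw=0x31007 flags P=1 W=1 U=1 S=0
  ⇒ phys 0x31EB6  [2 reads]
#3 VA=0x361D1A3 (r,kernel):
  [0] read 0x23 idx=27: raw=0x33007 flags P=1 W=1 U=1 S=0
  [1] read 0x33 idx=29: raw=0x35007 flags P=1 W=1 U=1 S=0
  ⇒ phys 0x351A3  [2 reads]
#4 VA=0x1805B7E (r,kernel):
  [0] read 0x23 idx=12: raw=0x36007 flags P=1 W=1 U=1 S=0
  [1] read 0x36 idx=5: raw=0x38007 flags P=1 W=1 U=1 S=0
  ⇒ phys 0x38B7E  [2 reads]

Access #4 PA: 0x38B7E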